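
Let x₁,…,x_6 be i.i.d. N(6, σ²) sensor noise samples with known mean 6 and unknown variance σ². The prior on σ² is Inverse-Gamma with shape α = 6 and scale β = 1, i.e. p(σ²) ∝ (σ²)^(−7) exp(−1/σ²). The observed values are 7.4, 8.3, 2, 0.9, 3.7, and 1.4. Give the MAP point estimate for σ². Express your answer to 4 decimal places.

Sum of squared deviations about the known mean: SS = (7.4−6)² + (8.3−6)² + (2−6)² + (0.9−6)² + (3.7−6)² + (1.4−6)² = 75.71.
The Normal likelihood contributes (σ²)^(−n/2) exp(−SS/(2σ²)), so the posterior is Inverse-Gamma(α + n/2, β + SS/2) = Inverse-Gamma(9, 38.855).
The mode of Inverse-Gamma(a, b) is b/(a+1) = 38.855/10 ≈ 3.8855.

σ̂²_MAP = 3.8855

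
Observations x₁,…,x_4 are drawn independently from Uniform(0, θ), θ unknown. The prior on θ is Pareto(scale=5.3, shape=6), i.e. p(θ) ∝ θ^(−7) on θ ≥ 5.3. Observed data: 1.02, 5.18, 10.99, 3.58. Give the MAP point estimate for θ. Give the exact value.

The Uniform(0, θ) likelihood is θ^(−n) for θ ≥ max(xᵢ), zero otherwise. Here max(xᵢ) = 10.99.
Posterior ∝ θ^(−7) · θ^(−4) = θ^(−11) on θ ≥ max(5.3, 10.99) = 10.99.
This density is strictly decreasing in θ, so the posterior mode lies at the lower boundary of the support.

θ̂_MAP = 10.99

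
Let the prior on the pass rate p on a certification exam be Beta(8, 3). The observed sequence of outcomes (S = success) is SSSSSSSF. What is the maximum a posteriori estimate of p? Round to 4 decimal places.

Prior: Beta(8, 3).
Data: 7 successes in 8 trials (from the sequence). The binomial likelihood contributes p^7(1−p)^1, so the posterior is Beta(8+7, 3+1) = Beta(15, 4).
For Beta(a, b) with a, b > 1 the mode is (a−1)/(a+b−2) = 14/17 ≈ 0.8235.

p̂_MAP = 0.8235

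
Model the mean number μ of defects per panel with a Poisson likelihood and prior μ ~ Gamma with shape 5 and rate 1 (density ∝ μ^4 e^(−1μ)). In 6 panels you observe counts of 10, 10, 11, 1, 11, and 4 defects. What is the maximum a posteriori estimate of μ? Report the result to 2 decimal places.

μ̂_MAP = 7.29

Σxᵢ = 10+10+11+1+11+4 = 47, with n = 6.
Posterior ∝ μ^4e^(−1μ) · μ^47e^(−6μ) = μ^51e^(−7μ), i.e. Gamma(shape=52, rate=7).
The mode of a Gamma(a, b) with a ≥ 1 (shape–rate) is (a−1)/b = 51/7 ≈ 7.29.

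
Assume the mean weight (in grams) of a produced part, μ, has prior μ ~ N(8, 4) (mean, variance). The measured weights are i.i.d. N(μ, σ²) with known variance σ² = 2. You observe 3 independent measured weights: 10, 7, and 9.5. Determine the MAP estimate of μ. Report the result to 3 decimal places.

n = 3; x̄ = (10 + 7 + 9.5)/3 = 26.5/3 = 53/6 ≈ 8.8333.
For a Normal prior and Normal likelihood with known variance, the posterior is Normal; its mode equals its mean, the precision-weighted average.
Prior precision 1/σ₀² = 1/4 = 0.25; data precision n/σ² = 3/2 = 1.5.
μ̂ = (0.25·8 + 1.5·(53/6)) / (0.25 + 1.5) = 15.25/1.75 = 61/7 ≈ 8.714.

μ̂_MAP = 8.714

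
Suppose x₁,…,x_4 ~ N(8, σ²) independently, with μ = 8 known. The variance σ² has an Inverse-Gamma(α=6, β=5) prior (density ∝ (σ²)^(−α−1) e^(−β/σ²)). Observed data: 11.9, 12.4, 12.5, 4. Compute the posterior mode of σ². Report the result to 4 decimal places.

σ̂²_MAP = 4.4900

Sum of squared deviations about the known mean: SS = (11.9−8)² + (12.4−8)² + (12.5−8)² + (4−8)² = 70.82.
The Normal likelihood contributes (σ²)^(−n/2) exp(−SS/(2σ²)), so the posterior is Inverse-Gamma(α + n/2, β + SS/2) = Inverse-Gamma(8, 40.41).
The mode of Inverse-Gamma(a, b) is b/(a+1) = 40.41/9 ≈ 4.4900.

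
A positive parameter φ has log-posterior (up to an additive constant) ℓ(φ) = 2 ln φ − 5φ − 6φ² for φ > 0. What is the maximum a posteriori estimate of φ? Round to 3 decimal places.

φ̂_MAP = 0.250

ℓ'(φ) = 2/φ − 5 − 12φ. Setting this to zero and multiplying by φ: 12φ² + 5φ − 2 = 0.
φ = (−5 + √(5² + 4·12·2)) / (2·12) = (−5 + √121) / 24 = (−5 + 11)/24 = 1/4.
ℓ''(φ) = −2/φ² − 12 < 0, confirming a maximum.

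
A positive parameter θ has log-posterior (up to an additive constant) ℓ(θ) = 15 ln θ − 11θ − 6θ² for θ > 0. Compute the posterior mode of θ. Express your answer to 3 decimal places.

ℓ'(θ) = 15/θ − 11 − 12θ. Setting this to zero and multiplying by θ: 12θ² + 11θ − 15 = 0.
θ = (−11 + √(11² + 4·12·15)) / (2·12) = (−11 + √841) / 24 = (−11 + 29)/24 = 3/4.
ℓ''(θ) = −15/θ² − 12 < 0, confirming a maximum.

θ̂_MAP = 0.750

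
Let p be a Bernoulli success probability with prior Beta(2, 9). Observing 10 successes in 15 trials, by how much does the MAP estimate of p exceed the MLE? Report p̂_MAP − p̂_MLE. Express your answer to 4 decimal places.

Posterior is Beta(12, 14); MAP = (12−1)/(26−2) = 11/24 ≈ 0.45833.
MLE ignores the prior: p̂_MLE = k/n = 10/15 ≈ 0.66667.
Difference = 11/24 − 10/15 = -5/24 ≈ -0.2083.

MAP − MLE = -0.2083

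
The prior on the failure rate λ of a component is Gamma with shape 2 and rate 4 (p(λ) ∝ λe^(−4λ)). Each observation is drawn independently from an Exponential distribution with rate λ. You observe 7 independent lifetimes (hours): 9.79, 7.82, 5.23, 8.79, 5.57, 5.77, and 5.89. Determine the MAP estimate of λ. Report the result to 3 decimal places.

The Exponential(rate=λ) likelihood is ∝ λ^n e^(−λΣtᵢ). Here n = 7 and Σtᵢ = 9.79 + 7.82 + 5.23 + 8.79 + 5.57 + 5.77 + 5.89 = 48.86.
Posterior ∝ λe^(−4λ) · λ^7e^(−48.86λ) = λ^8e^(−52.86λ), i.e. Gamma(9, 52.86).
Mode = (a−1)/b = 8/52.86 ≈ 0.151.

λ̂_MAP = 0.151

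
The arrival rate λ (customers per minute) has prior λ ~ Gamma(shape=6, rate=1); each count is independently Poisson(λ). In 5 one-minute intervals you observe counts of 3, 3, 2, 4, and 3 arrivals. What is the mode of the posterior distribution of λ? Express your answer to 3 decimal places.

Σxᵢ = 3+3+2+4+3 = 15, with n = 5.
Posterior ∝ λ^5e^(−1λ) · λ^15e^(−5λ) = λ^20e^(−6λ), i.e. Gamma(shape=21, rate=6).
The mode of a Gamma(a, b) with a ≥ 1 (shape–rate) is (a−1)/b = 20/6 ≈ 3.333.

λ̂_MAP = 3.333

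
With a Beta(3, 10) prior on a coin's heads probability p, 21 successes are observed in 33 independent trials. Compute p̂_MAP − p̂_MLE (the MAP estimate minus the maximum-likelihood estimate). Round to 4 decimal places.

MAP − MLE = -0.1136

Posterior is Beta(24, 22); MAP = (24−1)/(46−2) = 23/44 ≈ 0.52273.
MLE ignores the prior: p̂_MLE = k/n = 21/33 ≈ 0.63636.
Difference = 23/44 − 21/33 = -5/44 ≈ -0.1136.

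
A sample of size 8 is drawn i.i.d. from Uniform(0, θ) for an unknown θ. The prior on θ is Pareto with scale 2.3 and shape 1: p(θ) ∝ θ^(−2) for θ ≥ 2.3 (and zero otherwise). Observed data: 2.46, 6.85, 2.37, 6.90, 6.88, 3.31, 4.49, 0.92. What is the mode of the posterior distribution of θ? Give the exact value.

The Uniform(0, θ) likelihood is θ^(−n) for θ ≥ max(xᵢ), zero otherwise. Here max(xᵢ) = 6.90.
Posterior ∝ θ^(−2) · θ^(−8) = θ^(−10) on θ ≥ max(2.3, 6.90) = 6.90.
This density is strictly decreasing in θ, so the posterior mode lies at the lower boundary of the support.

θ̂_MAP = 6.90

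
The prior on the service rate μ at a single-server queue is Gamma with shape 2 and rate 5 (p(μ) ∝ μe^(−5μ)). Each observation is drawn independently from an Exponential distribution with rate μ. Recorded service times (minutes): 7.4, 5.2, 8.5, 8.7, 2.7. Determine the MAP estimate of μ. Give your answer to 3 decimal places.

μ̂_MAP = 0.160

The Exponential(rate=μ) likelihood is ∝ μ^n e^(−μΣtᵢ). Here n = 5 and Σtᵢ = 7.4 + 5.2 + 8.5 + 8.7 + 2.7 = 32.5.
Posterior ∝ μe^(−5μ) · μ^5e^(−32.5μ) = μ^6e^(−37.5μ), i.e. Gamma(7, 37.5).
Mode = (a−1)/b = 6/37.5 ≈ 0.160.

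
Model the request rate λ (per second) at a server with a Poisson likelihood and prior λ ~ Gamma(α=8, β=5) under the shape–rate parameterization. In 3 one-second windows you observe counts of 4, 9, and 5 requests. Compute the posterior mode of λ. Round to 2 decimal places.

Σxᵢ = 4+9+5 = 18, with n = 3.
Posterior ∝ λ^7e^(−5λ) · λ^18e^(−3λ) = λ^25e^(−8λ), i.e. Gamma(shape=26, rate=8).
The mode of a Gamma(a, b) with a ≥ 1 (shape–rate) is (a−1)/b = 25/8 ≈ 3.13.

λ̂_MAP = 3.13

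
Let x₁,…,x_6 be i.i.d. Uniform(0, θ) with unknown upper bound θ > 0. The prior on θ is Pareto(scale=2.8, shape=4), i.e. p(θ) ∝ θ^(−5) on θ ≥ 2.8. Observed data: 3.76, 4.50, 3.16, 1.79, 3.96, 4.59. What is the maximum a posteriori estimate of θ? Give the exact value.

θ̂_MAP = 4.59

The Uniform(0, θ) likelihood is θ^(−n) for θ ≥ max(xᵢ), zero otherwise. Here max(xᵢ) = 4.59.
Posterior ∝ θ^(−5) · θ^(−6) = θ^(−11) on θ ≥ max(2.8, 4.59) = 4.59.
This density is strictly decreasing in θ, so the posterior mode lies at the lower boundary of the support.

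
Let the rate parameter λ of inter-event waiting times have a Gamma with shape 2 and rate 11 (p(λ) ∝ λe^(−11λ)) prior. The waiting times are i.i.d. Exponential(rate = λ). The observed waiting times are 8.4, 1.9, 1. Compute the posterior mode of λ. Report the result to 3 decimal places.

λ̂_MAP = 0.179

The Exponential(rate=λ) likelihood is ∝ λ^n e^(−λΣtᵢ). Here n = 3 and Σtᵢ = 8.4 + 1.9 + 1 = 11.3.
Posterior ∝ λe^(−11λ) · λ^3e^(−11.3λ) = λ^4e^(−22.3λ), i.e. Gamma(5, 22.3).
Mode = (a−1)/b = 4/22.3 ≈ 0.179.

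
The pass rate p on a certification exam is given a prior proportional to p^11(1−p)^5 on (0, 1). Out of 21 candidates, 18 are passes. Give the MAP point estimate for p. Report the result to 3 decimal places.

The prior density ∝ p^11(1−p)^5 is the kernel of Beta(12, 6).
Data: 18 successes in 21 trials. The binomial likelihood contributes p^18(1−p)^3, so the posterior is Beta(12+18, 6+3) = Beta(30, 9).
For Beta(a, b) with a, b > 1 the mode is (a−1)/(a+b−2) = 29/37 ≈ 0.784.

p̂_MAP = 0.784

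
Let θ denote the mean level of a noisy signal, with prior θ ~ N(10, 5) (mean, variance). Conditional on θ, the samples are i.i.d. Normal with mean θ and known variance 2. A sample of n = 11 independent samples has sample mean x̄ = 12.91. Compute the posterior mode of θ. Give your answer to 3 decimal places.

θ̂_MAP = 12.808

n = 11, x̄ = 12.91.
For a Normal prior and Normal likelihood with known variance, the posterior is Normal; its mode equals its mean, the precision-weighted average.
Prior precision 1/σ₀² = 1/5 = 0.2; data precision n/σ² = 11/2 = 5.5.
θ̂ = (0.2·10 + 5.5·12.91) / (0.2 + 5.5) = 73.005/5.7 = 4867/380 ≈ 12.808.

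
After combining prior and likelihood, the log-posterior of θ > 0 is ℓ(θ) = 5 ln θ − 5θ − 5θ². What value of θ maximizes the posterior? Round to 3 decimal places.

ℓ'(θ) = 5/θ − 5 − 10θ. Setting this to zero and multiplying by θ: 10θ² + 5θ − 5 = 0.
θ = (−5 + √(5² + 4·10·5)) / (2·10) = (−5 + √225) / 20 = (−5 + 15)/20 = 1/2.
ℓ''(θ) = −5/θ² − 10 < 0, confirming a maximum.

θ̂_MAP = 0.500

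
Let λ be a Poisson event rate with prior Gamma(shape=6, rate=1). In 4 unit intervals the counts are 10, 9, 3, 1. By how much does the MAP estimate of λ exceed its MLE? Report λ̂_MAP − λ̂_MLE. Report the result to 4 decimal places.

Σxᵢ = 23. Posterior is Gamma(29, 5); MAP = (29−1)/5 = 28/5 ≈ 5.60000.
MLE = x̄ = 23/4 ≈ 5.75000.
Difference = 28/5 − 23/4 = -3/20 ≈ -0.1500.

MAP − MLE = -0.1500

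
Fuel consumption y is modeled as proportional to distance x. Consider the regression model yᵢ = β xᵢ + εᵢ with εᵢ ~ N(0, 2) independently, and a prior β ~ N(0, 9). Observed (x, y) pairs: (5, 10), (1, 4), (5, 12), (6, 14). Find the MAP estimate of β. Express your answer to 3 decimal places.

β̂_MAP = 2.270

log p(β | y) = −Σ(yᵢ − βxᵢ)²/(2·2) − β²/(2·9) + const.
Setting the derivative to zero: Σxᵢ(yᵢ − βxᵢ)/2 − β/9 = 0, so β = Σxᵢyᵢ / (Σxᵢ² + σ²/τ²).
Σxᵢyᵢ = 5·10 + 1·4 + 5·12 + 6·14 = 198; Σxᵢ² = 87; σ²/τ² = 2/9.
β̂_MAP = 198 / (87 + 2/9) = 198/(785/9) = 1782/785 ≈ 2.270.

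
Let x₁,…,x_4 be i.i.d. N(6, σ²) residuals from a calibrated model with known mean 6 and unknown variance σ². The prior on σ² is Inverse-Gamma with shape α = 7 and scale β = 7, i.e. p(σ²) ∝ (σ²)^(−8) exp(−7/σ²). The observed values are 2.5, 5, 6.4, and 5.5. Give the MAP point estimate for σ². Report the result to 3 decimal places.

σ̂²_MAP = 1.383

Sum of squared deviations about the known mean: SS = (2.5−6)² + (5−6)² + (6.4−6)² + (5.5−6)² = 13.66.
The Normal likelihood contributes (σ²)^(−n/2) exp(−SS/(2σ²)), so the posterior is Inverse-Gamma(α + n/2, β + SS/2) = Inverse-Gamma(9, 13.83).
The mode of Inverse-Gamma(a, b) is b/(a+1) = 13.83/10 ≈ 1.383.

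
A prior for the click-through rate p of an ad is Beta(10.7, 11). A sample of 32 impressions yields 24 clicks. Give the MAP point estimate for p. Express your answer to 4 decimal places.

p̂_MAP = 0.6518

Prior: Beta(10.7, 11).
Data: 24 successes in 32 trials. The binomial likelihood contributes p^24(1−p)^8, so the posterior is Beta(10.7+24, 11+8) = Beta(34.7, 19).
For Beta(a, b) with a, b > 1 the mode is (a−1)/(a+b−2) = 33.7/51.7 ≈ 0.6518.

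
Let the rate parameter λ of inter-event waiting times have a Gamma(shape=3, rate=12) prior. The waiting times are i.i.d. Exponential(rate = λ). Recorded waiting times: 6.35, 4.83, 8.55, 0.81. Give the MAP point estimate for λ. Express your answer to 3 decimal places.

The Exponential(rate=λ) likelihood is ∝ λ^n e^(−λΣtᵢ). Here n = 4 and Σtᵢ = 6.35 + 4.83 + 8.55 + 0.81 = 20.54.
Posterior ∝ λ^2e^(−12λ) · λ^4e^(−20.54λ) = λ^6e^(−32.54λ), i.e. Gamma(7, 32.54).
Mode = (a−1)/b = 6/32.54 ≈ 0.184.

λ̂_MAP = 0.184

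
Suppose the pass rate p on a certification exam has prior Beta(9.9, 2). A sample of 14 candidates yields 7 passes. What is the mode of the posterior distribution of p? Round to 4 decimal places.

Prior: Beta(9.9, 2).
Data: 7 successes in 14 trials. The binomial likelihood contributes p^7(1−p)^7, so the posterior is Beta(9.9+7, 2+7) = Beta(16.9, 9).
For Beta(a, b) with a, b > 1 the mode is (a−1)/(a+b−2) = 15.9/23.9 ≈ 0.6653.

p̂_MAP = 0.6653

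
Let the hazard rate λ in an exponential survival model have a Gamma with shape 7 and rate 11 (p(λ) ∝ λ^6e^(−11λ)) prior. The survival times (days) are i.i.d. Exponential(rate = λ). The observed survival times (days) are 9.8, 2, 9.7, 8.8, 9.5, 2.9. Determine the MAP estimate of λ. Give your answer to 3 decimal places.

The Exponential(rate=λ) likelihood is ∝ λ^n e^(−λΣtᵢ). Here n = 6 and Σtᵢ = 9.8 + 2 + 9.7 + 8.8 + 9.5 + 2.9 = 42.7.
Posterior ∝ λ^6e^(−11λ) · λ^6e^(−42.7λ) = λ^12e^(−53.7λ), i.e. Gamma(13, 53.7).
Mode = (a−1)/b = 12/53.7 ≈ 0.223.

λ̂_MAP = 0.223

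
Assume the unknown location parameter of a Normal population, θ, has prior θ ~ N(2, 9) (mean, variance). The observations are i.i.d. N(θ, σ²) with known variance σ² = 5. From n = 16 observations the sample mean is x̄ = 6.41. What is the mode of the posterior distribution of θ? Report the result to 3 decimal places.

n = 16, x̄ = 6.41.
For a Normal prior and Normal likelihood with known variance, the posterior is Normal; its mode equals its mean, the precision-weighted average.
Prior precision 1/σ₀² = 1/9; data precision n/σ² = 16/5 = 3.2.
θ̂ = ((1/9)·2 + 3.2·6.41) / (1/9 + 3.2) = (23326/1125)/(149/45) = 23326/3725 ≈ 6.262.

θ̂_MAP = 6.262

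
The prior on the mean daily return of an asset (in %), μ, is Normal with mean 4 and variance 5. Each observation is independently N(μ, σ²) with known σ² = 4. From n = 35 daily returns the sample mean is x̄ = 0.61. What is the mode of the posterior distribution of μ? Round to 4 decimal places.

μ̂_MAP = 0.6858

n = 35, x̄ = 0.61.
For a Normal prior and Normal likelihood with known variance, the posterior is Normal; its mode equals its mean, the precision-weighted average.
Prior precision 1/σ₀² = 1/5 = 0.2; data precision n/σ² = 35/4 = 8.75.
μ̂ = (0.2·4 + 8.75·0.61) / (0.2 + 8.75) = 6.1375/8.95 = 491/716 ≈ 0.6858.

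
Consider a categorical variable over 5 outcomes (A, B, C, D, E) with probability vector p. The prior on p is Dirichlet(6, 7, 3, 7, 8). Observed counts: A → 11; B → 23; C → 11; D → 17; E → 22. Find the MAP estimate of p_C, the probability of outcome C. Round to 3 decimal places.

MAP estimate of p_C = 0.118

The posterior is Dirichlet(αᵢ + nᵢ) = Dirichlet(17, 30, 14, 24, 30).
For a Dirichlet(a₁,…,a_K) with all aᵢ > 1, the mode has j-th component (aⱼ − 1)/(Σaᵢ − K).
Here Σaᵢ = 115 and K = 5, so p_C = (14 − 1)/(115 − 5) = 13/110 ≈ 0.118.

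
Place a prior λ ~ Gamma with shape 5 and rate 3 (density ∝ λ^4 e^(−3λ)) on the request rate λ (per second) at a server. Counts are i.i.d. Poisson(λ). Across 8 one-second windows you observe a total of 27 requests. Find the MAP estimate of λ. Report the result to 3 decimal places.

Σxᵢ = 27, n = 8.
Posterior ∝ λ^4e^(−3λ) · λ^27e^(−8λ) = λ^31e^(−11λ), i.e. Gamma(shape=32, rate=11).
The mode of a Gamma(a, b) with a ≥ 1 (shape–rate) is (a−1)/b = 31/11 ≈ 2.818.

λ̂_MAP = 2.818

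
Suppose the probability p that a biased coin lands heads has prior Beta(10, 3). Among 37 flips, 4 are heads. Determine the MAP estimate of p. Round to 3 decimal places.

Prior: Beta(10, 3).
Data: 4 successes in 37 trials. The binomial likelihood contributes p^4(1−p)^33, so the posterior is Beta(10+4, 3+33) = Beta(14, 36).
For Beta(a, b) with a, b > 1 the mode is (a−1)/(a+b−2) = 13/48 ≈ 0.271.

p̂_MAP = 0.271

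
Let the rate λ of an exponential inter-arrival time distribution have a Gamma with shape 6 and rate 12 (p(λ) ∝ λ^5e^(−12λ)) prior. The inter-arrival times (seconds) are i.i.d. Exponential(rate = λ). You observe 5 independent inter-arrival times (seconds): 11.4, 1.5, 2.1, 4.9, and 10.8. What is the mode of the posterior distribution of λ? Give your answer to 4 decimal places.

λ̂_MAP = 0.2342

The Exponential(rate=λ) likelihood is ∝ λ^n e^(−λΣtᵢ). Here n = 5 and Σtᵢ = 11.4 + 1.5 + 2.1 + 4.9 + 10.8 = 30.7.
Posterior ∝ λ^5e^(−12λ) · λ^5e^(−30.7λ) = λ^10e^(−42.7λ), i.e. Gamma(11, 42.7).
Mode = (a−1)/b = 10/42.7 ≈ 0.2342.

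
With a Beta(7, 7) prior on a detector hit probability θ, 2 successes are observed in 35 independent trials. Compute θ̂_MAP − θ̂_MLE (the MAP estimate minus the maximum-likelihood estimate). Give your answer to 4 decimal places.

MAP − MLE = 0.1131

Posterior is Beta(9, 40); MAP = (9−1)/(49−2) = 8/47 ≈ 0.17021.
MLE ignores the prior: θ̂_MLE = k/n = 2/35 ≈ 0.05714.
Difference = 8/47 − 2/35 = 186/1645 ≈ 0.1131.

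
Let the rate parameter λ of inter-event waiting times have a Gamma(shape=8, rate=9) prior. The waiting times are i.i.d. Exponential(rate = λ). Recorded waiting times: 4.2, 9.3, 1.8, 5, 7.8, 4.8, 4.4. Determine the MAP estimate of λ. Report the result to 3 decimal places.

The Exponential(rate=λ) likelihood is ∝ λ^n e^(−λΣtᵢ). Here n = 7 and Σtᵢ = 4.2 + 9.3 + 1.8 + 5 + 7.8 + 4.8 + 4.4 = 37.3.
Posterior ∝ λ^7e^(−9λ) · λ^7e^(−37.3λ) = λ^14e^(−46.3λ), i.e. Gamma(15, 46.3).
Mode = (a−1)/b = 14/46.3 ≈ 0.302.

λ̂_MAP = 0.302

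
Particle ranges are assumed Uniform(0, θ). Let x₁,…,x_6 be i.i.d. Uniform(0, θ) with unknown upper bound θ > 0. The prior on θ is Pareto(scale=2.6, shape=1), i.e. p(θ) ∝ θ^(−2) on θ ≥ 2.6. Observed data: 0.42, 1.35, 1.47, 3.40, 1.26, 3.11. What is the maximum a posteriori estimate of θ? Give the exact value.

θ̂_MAP = 3.40

The Uniform(0, θ) likelihood is θ^(−n) for θ ≥ max(xᵢ), zero otherwise. Here max(xᵢ) = 3.40.
Posterior ∝ θ^(−2) · θ^(−6) = θ^(−8) on θ ≥ max(2.6, 3.40) = 3.40.
This density is strictly decreasing in θ, so the posterior mode lies at the lower boundary of the support.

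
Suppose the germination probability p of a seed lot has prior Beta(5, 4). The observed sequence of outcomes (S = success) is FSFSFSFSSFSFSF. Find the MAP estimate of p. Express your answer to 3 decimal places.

p̂_MAP = 0.524

Prior: Beta(5, 4).
Data: 7 successes in 14 trials (from the sequence). The binomial likelihood contributes p^7(1−p)^7, so the posterior is Beta(5+7, 4+7) = Beta(12, 11).
For Beta(a, b) with a, b > 1 the mode is (a−1)/(a+b−2) = 11/21 ≈ 0.524.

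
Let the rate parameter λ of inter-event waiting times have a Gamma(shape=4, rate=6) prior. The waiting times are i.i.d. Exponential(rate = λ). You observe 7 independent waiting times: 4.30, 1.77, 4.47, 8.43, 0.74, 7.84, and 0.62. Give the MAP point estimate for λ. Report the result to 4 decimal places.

λ̂_MAP = 0.2927

The Exponential(rate=λ) likelihood is ∝ λ^n e^(−λΣtᵢ). Here n = 7 and Σtᵢ = 4.30 + 1.77 + 4.47 + 8.43 + 0.74 + 7.84 + 0.62 = 28.17.
Posterior ∝ λ^3e^(−6λ) · λ^7e^(−28.17λ) = λ^10e^(−34.17λ), i.e. Gamma(11, 34.17).
Mode = (a−1)/b = 10/34.17 ≈ 0.2927.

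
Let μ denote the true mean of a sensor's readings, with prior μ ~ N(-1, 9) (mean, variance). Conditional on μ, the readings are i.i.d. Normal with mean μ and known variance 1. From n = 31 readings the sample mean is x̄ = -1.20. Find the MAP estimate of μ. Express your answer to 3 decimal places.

μ̂_MAP = -1.199

n = 31, x̄ = -1.20.
For a Normal prior and Normal likelihood with known variance, the posterior is Normal; its mode equals its mean, the precision-weighted average.
Prior precision 1/σ₀² = 1/9; data precision n/σ² = 31/1 = 31.
μ̂ = ((1/9)·(-1) + 31·(-1.2)) / (1/9 + 31) = (-1679/45)/(280/9) = -1679/1400 ≈ -1.199.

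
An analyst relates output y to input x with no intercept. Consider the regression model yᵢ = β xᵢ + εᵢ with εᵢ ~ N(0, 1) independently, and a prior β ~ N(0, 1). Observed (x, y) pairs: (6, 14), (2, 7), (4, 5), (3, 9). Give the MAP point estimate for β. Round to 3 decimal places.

log p(β | y) = −Σ(yᵢ − βxᵢ)²/(2·1) − β²/(2·1) + const.
Setting the derivative to zero: Σxᵢ(yᵢ − βxᵢ)/1 − β/1 = 0, so β = Σxᵢyᵢ / (Σxᵢ² + σ²/τ²).
Σxᵢyᵢ = 6·14 + 2·7 + 4·5 + 3·9 = 145; Σxᵢ² = 65; σ²/τ² = 1.
β̂_MAP = 145 / (65 + 1) = 145/66 ≈ 2.197.

β̂_MAP = 2.197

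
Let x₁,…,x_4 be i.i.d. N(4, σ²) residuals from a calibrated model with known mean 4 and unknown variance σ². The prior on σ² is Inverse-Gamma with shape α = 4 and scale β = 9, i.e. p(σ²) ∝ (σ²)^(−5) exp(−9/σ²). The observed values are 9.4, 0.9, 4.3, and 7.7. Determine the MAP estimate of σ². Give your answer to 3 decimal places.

σ̂²_MAP = 5.039

Sum of squared deviations about the known mean: SS = (9.4−4)² + (0.9−4)² + (4.3−4)² + (7.7−4)² = 52.55.
The Normal likelihood contributes (σ²)^(−n/2) exp(−SS/(2σ²)), so the posterior is Inverse-Gamma(α + n/2, β + SS/2) = Inverse-Gamma(6, 35.275).
The mode of Inverse-Gamma(a, b) is b/(a+1) = 35.275/7 ≈ 5.039.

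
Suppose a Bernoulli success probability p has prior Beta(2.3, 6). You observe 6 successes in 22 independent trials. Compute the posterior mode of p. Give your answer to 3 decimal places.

Prior: Beta(2.3, 6).
Data: 6 successes in 22 trials. The binomial likelihood contributes p^6(1−p)^16, so the posterior is Beta(2.3+6, 6+16) = Beta(8.3, 22).
For Beta(a, b) with a, b > 1 the mode is (a−1)/(a+b−2) = 7.3/28.3 ≈ 0.258.

p̂_MAP = 0.258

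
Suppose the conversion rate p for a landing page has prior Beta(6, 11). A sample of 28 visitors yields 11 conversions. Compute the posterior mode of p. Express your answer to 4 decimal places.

p̂_MAP = 0.3721

Prior: Beta(6, 11).
Data: 11 successes in 28 trials. The binomial likelihood contributes p^11(1−p)^17, so the posterior is Beta(6+11, 11+17) = Beta(17, 28).
For Beta(a, b) with a, b > 1 the mode is (a−1)/(a+b−2) = 16/43 ≈ 0.3721.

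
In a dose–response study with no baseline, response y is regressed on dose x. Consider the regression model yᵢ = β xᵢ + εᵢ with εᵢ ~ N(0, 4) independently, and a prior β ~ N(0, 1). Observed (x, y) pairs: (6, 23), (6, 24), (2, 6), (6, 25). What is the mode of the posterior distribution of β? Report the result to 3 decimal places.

log p(β | y) = −Σ(yᵢ − βxᵢ)²/(2·4) − β²/(2·1) + const.
Setting the derivative to zero: Σxᵢ(yᵢ − βxᵢ)/4 − β/1 = 0, so β = Σxᵢyᵢ / (Σxᵢ² + σ²/τ²).
Σxᵢyᵢ = 6·23 + 6·24 + 2·6 + 6·25 = 444; Σxᵢ² = 112; σ²/τ² = 4.
β̂_MAP = 444 / (112 + 4) = 444/116 ≈ 3.828.

β̂_MAP = 3.828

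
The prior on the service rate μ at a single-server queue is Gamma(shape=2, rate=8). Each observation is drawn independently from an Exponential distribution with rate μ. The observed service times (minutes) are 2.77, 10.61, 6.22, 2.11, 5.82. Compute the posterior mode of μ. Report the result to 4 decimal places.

The Exponential(rate=μ) likelihood is ∝ μ^n e^(−μΣtᵢ). Here n = 5 and Σtᵢ = 2.77 + 10.61 + 6.22 + 2.11 + 5.82 = 27.53.
Posterior ∝ μe^(−8μ) · μ^5e^(−27.53μ) = μ^6e^(−35.53μ), i.e. Gamma(7, 35.53).
Mode = (a−1)/b = 6/35.53 ≈ 0.1689.

μ̂_MAP = 0.1689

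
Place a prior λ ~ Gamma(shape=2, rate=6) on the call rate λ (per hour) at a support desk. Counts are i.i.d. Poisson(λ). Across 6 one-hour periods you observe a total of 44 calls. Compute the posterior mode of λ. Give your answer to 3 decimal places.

λ̂_MAP = 3.750

Σxᵢ = 44, n = 6.
Posterior ∝ λe^(−6λ) · λ^44e^(−6λ) = λ^45e^(−12λ), i.e. Gamma(shape=46, rate=12).
The mode of a Gamma(a, b) with a ≥ 1 (shape–rate) is (a−1)/b = 45/12 ≈ 3.750.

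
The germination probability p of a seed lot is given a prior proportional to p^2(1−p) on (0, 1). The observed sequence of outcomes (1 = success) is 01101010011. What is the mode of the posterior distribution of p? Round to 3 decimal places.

p̂_MAP = 0.571

The prior density ∝ p^2(1−p)^1 is the kernel of Beta(3, 2).
Data: 6 successes in 11 trials (from the sequence). The binomial likelihood contributes p^6(1−p)^5, so the posterior is Beta(3+6, 2+5) = Beta(9, 7).
For Beta(a, b) with a, b > 1 the mode is (a−1)/(a+b−2) = 8/14 ≈ 0.571.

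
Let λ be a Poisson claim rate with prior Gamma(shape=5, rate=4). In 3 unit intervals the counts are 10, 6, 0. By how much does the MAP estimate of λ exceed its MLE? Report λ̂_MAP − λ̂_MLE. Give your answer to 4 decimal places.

Σxᵢ = 16. Posterior is Gamma(21, 7); MAP = (21−1)/7 = 20/7 ≈ 2.85714.
MLE = x̄ = 16/3 ≈ 5.33333.
Difference = 20/7 − 16/3 = -52/21 ≈ -2.4762.

MAP − MLE = -2.4762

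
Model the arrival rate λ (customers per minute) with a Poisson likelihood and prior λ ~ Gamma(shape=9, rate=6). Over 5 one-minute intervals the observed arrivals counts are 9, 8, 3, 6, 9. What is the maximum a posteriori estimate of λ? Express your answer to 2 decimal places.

λ̂_MAP = 3.91

Σxᵢ = 9+8+3+6+9 = 35, with n = 5.
Posterior ∝ λ^8e^(−6λ) · λ^35e^(−5λ) = λ^43e^(−11λ), i.e. Gamma(shape=44, rate=11).
The mode of a Gamma(a, b) with a ≥ 1 (shape–rate) is (a−1)/b = 43/11 ≈ 3.91.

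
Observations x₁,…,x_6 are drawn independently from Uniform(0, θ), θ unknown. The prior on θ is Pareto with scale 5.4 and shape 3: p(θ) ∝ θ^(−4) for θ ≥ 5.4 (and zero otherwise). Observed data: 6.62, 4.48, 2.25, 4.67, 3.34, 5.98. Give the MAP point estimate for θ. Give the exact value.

The Uniform(0, θ) likelihood is θ^(−n) for θ ≥ max(xᵢ), zero otherwise. Here max(xᵢ) = 6.62.
Posterior ∝ θ^(−4) · θ^(−6) = θ^(−10) on θ ≥ max(5.4, 6.62) = 6.62.
This density is strictly decreasing in θ, so the posterior mode lies at the lower boundary of the support.

θ̂_MAP = 6.62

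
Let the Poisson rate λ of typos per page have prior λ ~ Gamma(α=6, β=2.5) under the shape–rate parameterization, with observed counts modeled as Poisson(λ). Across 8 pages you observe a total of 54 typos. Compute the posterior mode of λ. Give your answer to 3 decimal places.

λ̂_MAP = 5.619

Σxᵢ = 54, n = 8.
Posterior ∝ λ^5e^(−2.5λ) · λ^54e^(−8λ) = λ^59e^(−10.5λ), i.e. Gamma(shape=60, rate=10.5).
The mode of a Gamma(a, b) with a ≥ 1 (shape–rate) is (a−1)/b = 59/10.5 ≈ 5.619.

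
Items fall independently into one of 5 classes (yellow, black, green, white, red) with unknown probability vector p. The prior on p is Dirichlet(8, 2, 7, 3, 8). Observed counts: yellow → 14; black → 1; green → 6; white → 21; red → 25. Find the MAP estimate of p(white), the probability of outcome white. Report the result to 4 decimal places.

MAP estimate of p(white) = 0.2556

The posterior is Dirichlet(αᵢ + nᵢ) = Dirichlet(22, 3, 13, 24, 33).
For a Dirichlet(a₁,…,a_K) with all aᵢ > 1, the mode has j-th component (aⱼ − 1)/(Σaᵢ − K).
Here Σaᵢ = 95 and K = 5, so p(white) = (24 − 1)/(95 − 5) = 23/90 ≈ 0.2556.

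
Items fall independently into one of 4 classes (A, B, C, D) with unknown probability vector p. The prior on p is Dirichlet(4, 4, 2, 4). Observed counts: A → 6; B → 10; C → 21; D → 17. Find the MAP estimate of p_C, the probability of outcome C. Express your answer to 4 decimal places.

MAP estimate of p_C = 0.3438

The posterior is Dirichlet(αᵢ + nᵢ) = Dirichlet(10, 14, 23, 21).
For a Dirichlet(a₁,…,a_K) with all aᵢ > 1, the mode has j-th component (aⱼ − 1)/(Σaᵢ − K).
Here Σaᵢ = 68 and K = 4, so p_C = (23 − 1)/(68 − 4) = 22/64 ≈ 0.3438.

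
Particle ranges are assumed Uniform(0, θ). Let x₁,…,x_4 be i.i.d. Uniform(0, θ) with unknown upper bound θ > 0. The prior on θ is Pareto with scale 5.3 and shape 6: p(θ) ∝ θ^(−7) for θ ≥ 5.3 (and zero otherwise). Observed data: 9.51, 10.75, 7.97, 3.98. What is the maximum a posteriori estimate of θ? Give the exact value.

θ̂_MAP = 10.75

The Uniform(0, θ) likelihood is θ^(−n) for θ ≥ max(xᵢ), zero otherwise. Here max(xᵢ) = 10.75.
Posterior ∝ θ^(−7) · θ^(−4) = θ^(−11) on θ ≥ max(5.3, 10.75) = 10.75.
This density is strictly decreasing in θ, so the posterior mode lies at the lower boundary of the support.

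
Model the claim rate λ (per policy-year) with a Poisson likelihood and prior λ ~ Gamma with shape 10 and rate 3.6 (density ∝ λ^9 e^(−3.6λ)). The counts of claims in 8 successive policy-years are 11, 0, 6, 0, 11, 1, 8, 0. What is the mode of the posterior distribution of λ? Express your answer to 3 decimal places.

λ̂_MAP = 3.966

Σxᵢ = 11+0+6+0+11+1+8+0 = 37, with n = 8.
Posterior ∝ λ^9e^(−3.6λ) · λ^37e^(−8λ) = λ^46e^(−11.6λ), i.e. Gamma(shape=47, rate=11.6).
The mode of a Gamma(a, b) with a ≥ 1 (shape–rate) is (a−1)/b = 46/11.6 ≈ 3.966.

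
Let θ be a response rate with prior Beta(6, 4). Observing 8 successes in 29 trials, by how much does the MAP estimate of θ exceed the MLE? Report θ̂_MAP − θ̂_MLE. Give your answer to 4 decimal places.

Posterior is Beta(14, 25); MAP = (14−1)/(39−2) = 13/37 ≈ 0.35135.
MLE ignores the prior: θ̂_MLE = k/n = 8/29 ≈ 0.27586.
Difference = 13/37 − 8/29 = 81/1073 ≈ 0.0755.

MAP − MLE = 0.0755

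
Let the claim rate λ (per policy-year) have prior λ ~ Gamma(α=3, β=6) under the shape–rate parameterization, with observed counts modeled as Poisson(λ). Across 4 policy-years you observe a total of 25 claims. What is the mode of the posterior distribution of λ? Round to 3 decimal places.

Σxᵢ = 25, n = 4.
Posterior ∝ λ^2e^(−6λ) · λ^25e^(−4λ) = λ^27e^(−10λ), i.e. Gamma(shape=28, rate=10).
The mode of a Gamma(a, b) with a ≥ 1 (shape–rate) is (a−1)/b = 27/10 ≈ 2.700.

λ̂_MAP = 2.700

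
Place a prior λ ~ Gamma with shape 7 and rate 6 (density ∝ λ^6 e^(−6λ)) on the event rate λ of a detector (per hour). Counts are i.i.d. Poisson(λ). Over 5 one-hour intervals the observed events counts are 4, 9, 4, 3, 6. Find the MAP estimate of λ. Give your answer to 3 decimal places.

Σxᵢ = 4+9+4+3+6 = 26, with n = 5.
Posterior ∝ λ^6e^(−6λ) · λ^26e^(−5λ) = λ^32e^(−11λ), i.e. Gamma(shape=33, rate=11).
The mode of a Gamma(a, b) with a ≥ 1 (shape–rate) is (a−1)/b = 32/11 ≈ 2.909.

λ̂_MAP = 2.909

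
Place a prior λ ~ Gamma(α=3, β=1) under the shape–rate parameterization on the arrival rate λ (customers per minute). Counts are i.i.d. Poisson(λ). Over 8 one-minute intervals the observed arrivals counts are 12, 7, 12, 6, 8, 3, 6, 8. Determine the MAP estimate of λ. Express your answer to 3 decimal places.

λ̂_MAP = 7.111

Σxᵢ = 12+7+12+6+8+3+6+8 = 62, with n = 8.
Posterior ∝ λ^2e^(−1λ) · λ^62e^(−8λ) = λ^64e^(−9λ), i.e. Gamma(shape=65, rate=9).
The mode of a Gamma(a, b) with a ≥ 1 (shape–rate) is (a−1)/b = 64/9 ≈ 7.111.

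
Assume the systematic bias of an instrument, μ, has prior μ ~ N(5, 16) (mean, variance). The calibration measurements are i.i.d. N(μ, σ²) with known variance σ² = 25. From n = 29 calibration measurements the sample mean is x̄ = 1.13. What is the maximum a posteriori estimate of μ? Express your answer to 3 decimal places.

n = 29, x̄ = 1.13.
For a Normal prior and Normal likelihood with known variance, the posterior is Normal; its mode equals its mean, the precision-weighted average.
Prior precision 1/σ₀² = 1/16 = 0.0625; data precision n/σ² = 29/25 = 1.16.
μ̂ = (0.0625·5 + 1.16·1.13) / (0.0625 + 1.16) = 1.6233/1.2225 = 5411/4075 ≈ 1.328.

μ̂_MAP = 1.328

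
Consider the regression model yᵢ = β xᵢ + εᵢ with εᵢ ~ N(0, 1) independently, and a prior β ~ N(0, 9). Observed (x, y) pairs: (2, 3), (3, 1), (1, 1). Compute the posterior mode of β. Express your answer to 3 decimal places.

log p(β | y) = −Σ(yᵢ − βxᵢ)²/(2·1) − β²/(2·9) + const.
Setting the derivative to zero: Σxᵢ(yᵢ − βxᵢ)/1 − β/9 = 0, so β = Σxᵢyᵢ / (Σxᵢ² + σ²/τ²).
Σxᵢyᵢ = 2·3 + 3·1 + 1·1 = 10; Σxᵢ² = 14; σ²/τ² = 1/9.
β̂_MAP = 10 / (14 + 1/9) = 10/(127/9) = 90/127 ≈ 0.709.

β̂_MAP = 0.709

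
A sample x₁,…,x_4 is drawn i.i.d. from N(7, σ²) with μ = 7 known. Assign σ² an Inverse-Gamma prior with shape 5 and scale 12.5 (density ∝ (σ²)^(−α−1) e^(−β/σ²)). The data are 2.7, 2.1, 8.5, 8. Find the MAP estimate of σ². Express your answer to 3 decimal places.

Sum of squared deviations about the known mean: SS = (2.7−7)² + (2.1−7)² + (8.5−7)² + (8−7)² = 45.75.
The Normal likelihood contributes (σ²)^(−n/2) exp(−SS/(2σ²)), so the posterior is Inverse-Gamma(α + n/2, β + SS/2) = Inverse-Gamma(7, 35.375).
The mode of Inverse-Gamma(a, b) is b/(a+1) = 35.375/8 ≈ 4.422.

σ̂²_MAP = 4.422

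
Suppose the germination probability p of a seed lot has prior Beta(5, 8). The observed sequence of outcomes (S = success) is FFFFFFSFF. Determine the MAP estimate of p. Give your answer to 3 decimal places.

Prior: Beta(5, 8).
Data: 1 success in 9 trials (from the sequence). The binomial likelihood contributes p(1−p)^8, so the posterior is Beta(5+1, 8+8) = Beta(6, 16).
For Beta(a, b) with a, b > 1 the mode is (a−1)/(a+b−2) = 5/20 ≈ 0.250.

p̂_MAP = 0.250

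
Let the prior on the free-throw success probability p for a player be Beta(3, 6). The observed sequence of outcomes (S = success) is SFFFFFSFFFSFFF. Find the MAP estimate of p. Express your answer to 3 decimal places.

p̂_MAP = 0.238

Prior: Beta(3, 6).
Data: 3 successes in 14 trials (from the sequence). The binomial likelihood contributes p^3(1−p)^11, so the posterior is Beta(3+3, 6+11) = Beta(6, 17).
For Beta(a, b) with a, b > 1 the mode is (a−1)/(a+b−2) = 5/21 ≈ 0.238.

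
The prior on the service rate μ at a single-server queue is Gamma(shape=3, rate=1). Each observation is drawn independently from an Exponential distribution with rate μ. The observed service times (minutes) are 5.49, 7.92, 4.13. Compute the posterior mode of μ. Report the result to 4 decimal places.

The Exponential(rate=μ) likelihood is ∝ μ^n e^(−μΣtᵢ). Here n = 3 and Σtᵢ = 5.49 + 7.92 + 4.13 = 17.54.
Posterior ∝ μ^2e^(−1μ) · μ^3e^(−17.54μ) = μ^5e^(−18.54μ), i.e. Gamma(6, 18.54).
Mode = (a−1)/b = 5/18.54 ≈ 0.2697.

μ̂_MAP = 0.2697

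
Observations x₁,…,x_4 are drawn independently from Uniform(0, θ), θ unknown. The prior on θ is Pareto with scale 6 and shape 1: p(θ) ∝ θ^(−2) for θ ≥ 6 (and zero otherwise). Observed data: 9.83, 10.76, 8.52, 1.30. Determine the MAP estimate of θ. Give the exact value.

θ̂_MAP = 10.76

The Uniform(0, θ) likelihood is θ^(−n) for θ ≥ max(xᵢ), zero otherwise. Here max(xᵢ) = 10.76.
Posterior ∝ θ^(−2) · θ^(−4) = θ^(−6) on θ ≥ max(6, 10.76) = 10.76.
This density is strictly decreasing in θ, so the posterior mode lies at the lower boundary of the support.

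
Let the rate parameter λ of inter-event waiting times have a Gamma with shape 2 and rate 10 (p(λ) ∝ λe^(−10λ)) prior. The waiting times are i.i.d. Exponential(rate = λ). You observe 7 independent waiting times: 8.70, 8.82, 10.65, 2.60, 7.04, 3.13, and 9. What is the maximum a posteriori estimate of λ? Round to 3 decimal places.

λ̂_MAP = 0.133

The Exponential(rate=λ) likelihood is ∝ λ^n e^(−λΣtᵢ). Here n = 7 and Σtᵢ = 8.70 + 8.82 + 10.65 + 2.60 + 7.04 + 3.13 + 9 = 49.94.
Posterior ∝ λe^(−10λ) · λ^7e^(−49.94λ) = λ^8e^(−59.94λ), i.e. Gamma(9, 59.94).
Mode = (a−1)/b = 8/59.94 ≈ 0.133.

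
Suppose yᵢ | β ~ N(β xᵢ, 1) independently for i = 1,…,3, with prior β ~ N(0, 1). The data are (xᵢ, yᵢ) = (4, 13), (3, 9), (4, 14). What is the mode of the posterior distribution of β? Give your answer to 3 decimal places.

log p(β | y) = −Σ(yᵢ − βxᵢ)²/(2·1) − β²/(2·1) + const.
Setting the derivative to zero: Σxᵢ(yᵢ − βxᵢ)/1 − β/1 = 0, so β = Σxᵢyᵢ / (Σxᵢ² + σ²/τ²).
Σxᵢyᵢ = 4·13 + 3·9 + 4·14 = 135; Σxᵢ² = 41; σ²/τ² = 1.
β̂_MAP = 135 / (41 + 1) = 135/42 ≈ 3.214.

β̂_MAP = 3.214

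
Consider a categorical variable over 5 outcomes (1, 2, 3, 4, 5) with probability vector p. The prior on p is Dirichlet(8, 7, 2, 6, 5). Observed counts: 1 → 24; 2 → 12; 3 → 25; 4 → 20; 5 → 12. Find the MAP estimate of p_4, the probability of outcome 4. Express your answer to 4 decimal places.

The posterior is Dirichlet(αᵢ + nᵢ) = Dirichlet(32, 19, 27, 26, 17).
For a Dirichlet(a₁,…,a_K) with all aᵢ > 1, the mode has j-th component (aⱼ − 1)/(Σaᵢ − K).
Here Σaᵢ = 121 and K = 5, so p_4 = (26 − 1)/(121 − 5) = 25/116 ≈ 0.2155.

MAP estimate: 0.2155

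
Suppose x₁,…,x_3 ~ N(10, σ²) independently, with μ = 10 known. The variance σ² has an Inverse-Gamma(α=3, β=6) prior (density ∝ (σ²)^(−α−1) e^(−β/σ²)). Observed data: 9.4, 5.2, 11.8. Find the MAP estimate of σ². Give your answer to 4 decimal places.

Sum of squared deviations about the known mean: SS = (9.4−10)² + (5.2−10)² + (11.8−10)² = 26.64.
The Normal likelihood contributes (σ²)^(−n/2) exp(−SS/(2σ²)), so the posterior is Inverse-Gamma(α + n/2, β + SS/2) = Inverse-Gamma(4.5, 19.32).
The mode of Inverse-Gamma(a, b) is b/(a+1) = 19.32/5.5 ≈ 3.5127.

σ̂²_MAP = 3.5127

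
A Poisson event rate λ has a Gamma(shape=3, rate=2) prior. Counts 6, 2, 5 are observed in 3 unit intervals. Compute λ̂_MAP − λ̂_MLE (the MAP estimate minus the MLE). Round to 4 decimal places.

MAP − MLE = -1.3333

Σxᵢ = 13. Posterior is Gamma(16, 5); MAP = (16−1)/5 = 15/5 ≈ 3.00000.
MLE = x̄ = 13/3 ≈ 4.33333.
Difference = 15/5 − 13/3 = -4/3 ≈ -1.3333.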